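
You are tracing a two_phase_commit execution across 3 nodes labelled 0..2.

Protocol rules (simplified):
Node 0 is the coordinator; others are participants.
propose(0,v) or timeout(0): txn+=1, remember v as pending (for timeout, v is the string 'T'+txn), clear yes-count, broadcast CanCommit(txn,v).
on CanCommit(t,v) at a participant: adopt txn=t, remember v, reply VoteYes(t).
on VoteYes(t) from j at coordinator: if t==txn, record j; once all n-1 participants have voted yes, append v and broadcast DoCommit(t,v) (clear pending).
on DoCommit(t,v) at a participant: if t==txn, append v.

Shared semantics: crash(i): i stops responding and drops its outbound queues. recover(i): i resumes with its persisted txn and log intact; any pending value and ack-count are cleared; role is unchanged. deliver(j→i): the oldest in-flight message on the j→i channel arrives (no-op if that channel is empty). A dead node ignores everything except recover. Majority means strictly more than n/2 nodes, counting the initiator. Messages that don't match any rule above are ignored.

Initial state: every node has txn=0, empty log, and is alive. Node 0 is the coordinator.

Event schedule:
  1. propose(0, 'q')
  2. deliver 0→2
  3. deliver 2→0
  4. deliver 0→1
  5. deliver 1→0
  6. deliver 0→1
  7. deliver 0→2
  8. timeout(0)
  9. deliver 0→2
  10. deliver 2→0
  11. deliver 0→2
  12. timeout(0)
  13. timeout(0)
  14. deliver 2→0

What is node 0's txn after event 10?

e1 propose(0,'q'): 0[coor,t=1,-]
e2 deliver 0→2: 2[part,t=1,-]
e3 deliver 2→0: ·
e4 deliver 0→1: 1[part,t=1,-]
e5 deliver 1→0: 0[coor,t=1,q]
e6 deliver 0→1: 1[part,t=1,q]
e7 deliver 0→2: 2[part,t=1,q]
e8 timeout(0): 0[coor,t=2,q]
e9 deliver 0→2: 2[part,t=2,q]
e10 deliver 2→0: ·

2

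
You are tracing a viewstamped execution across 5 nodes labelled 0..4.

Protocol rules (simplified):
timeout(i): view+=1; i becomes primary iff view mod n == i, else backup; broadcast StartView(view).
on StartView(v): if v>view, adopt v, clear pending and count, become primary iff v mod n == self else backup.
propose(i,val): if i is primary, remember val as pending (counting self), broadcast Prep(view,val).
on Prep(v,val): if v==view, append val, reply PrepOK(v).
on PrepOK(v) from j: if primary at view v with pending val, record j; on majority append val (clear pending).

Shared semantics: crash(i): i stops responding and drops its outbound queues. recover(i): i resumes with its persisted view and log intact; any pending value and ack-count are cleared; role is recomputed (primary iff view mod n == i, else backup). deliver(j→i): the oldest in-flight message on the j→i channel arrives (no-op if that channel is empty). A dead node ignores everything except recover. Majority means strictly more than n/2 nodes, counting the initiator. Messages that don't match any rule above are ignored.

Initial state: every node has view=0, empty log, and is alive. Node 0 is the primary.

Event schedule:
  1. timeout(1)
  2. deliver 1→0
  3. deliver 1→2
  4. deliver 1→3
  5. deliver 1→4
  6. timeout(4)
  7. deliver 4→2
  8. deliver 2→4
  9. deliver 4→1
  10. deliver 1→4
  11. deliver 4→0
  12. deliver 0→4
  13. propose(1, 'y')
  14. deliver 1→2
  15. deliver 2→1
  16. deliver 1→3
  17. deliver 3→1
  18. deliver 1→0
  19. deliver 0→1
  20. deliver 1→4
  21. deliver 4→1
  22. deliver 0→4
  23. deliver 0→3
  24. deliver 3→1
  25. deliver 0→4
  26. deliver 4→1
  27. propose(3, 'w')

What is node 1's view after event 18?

2

[1] timeout(1) → N1(prim v1 [-])
[2] deliver 1→0 → N0(back v1 [-])
[3] deliver 1→2 → N2(back v1 [-])
[4] deliver 1→3 → N3(back v1 [-])
[5] deliver 1→4 → N4(back v1 [-])
[6] timeout(4) → N4(back v2 [-])
[7] deliver 4→2 → N2(prim v2 [-])
[8] deliver 2→4 → ∅
[9] deliver 4→1 → N1(back v2 [-])
[10] deliver 1→4 → ∅
[11] deliver 4→0 → N0(back v2 [-])
[12] deliver 0→4 → ∅
[13] propose(1,'y') → ∅
[14] deliver 1→2 → ∅
[15] deliver 2→1 → ∅
[16] deliver 1→3 → ∅
[17] deliver 3→1 → ∅
[18] deliver 1→0 → ∅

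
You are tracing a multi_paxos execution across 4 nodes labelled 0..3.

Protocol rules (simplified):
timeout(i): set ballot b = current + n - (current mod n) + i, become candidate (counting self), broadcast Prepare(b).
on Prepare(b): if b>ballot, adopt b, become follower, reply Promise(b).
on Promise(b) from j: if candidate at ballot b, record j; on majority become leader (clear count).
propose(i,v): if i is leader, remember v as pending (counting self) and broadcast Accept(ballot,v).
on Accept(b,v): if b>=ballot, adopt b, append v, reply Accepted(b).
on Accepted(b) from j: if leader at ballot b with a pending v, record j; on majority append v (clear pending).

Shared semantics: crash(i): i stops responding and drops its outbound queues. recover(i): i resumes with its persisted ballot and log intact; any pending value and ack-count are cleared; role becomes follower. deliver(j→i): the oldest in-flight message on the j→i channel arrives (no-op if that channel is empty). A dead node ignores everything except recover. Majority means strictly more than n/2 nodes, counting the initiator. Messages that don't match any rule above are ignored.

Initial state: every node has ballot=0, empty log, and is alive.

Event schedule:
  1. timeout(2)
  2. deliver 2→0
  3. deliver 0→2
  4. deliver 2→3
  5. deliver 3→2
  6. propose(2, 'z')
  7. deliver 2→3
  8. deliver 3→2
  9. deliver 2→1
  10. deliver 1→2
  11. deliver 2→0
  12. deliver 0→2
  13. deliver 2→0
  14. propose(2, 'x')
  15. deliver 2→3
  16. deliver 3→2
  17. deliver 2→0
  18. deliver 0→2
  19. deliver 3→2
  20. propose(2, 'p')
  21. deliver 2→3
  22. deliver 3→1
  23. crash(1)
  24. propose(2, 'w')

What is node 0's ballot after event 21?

step 1 timeout(2): 2={cand,b=6,log=-}
step 2 deliver 2→0: 0={foll,b=6,log=-}
step 3 deliver 0→2: —
step 4 deliver 2→3: 3={foll,b=6,log=-}
step 5 deliver 3→2: 2={lead,b=6,log=-}
step 6 propose(2,'z'): —
step 7 deliver 2→3: 3={foll,b=6,log=z}
step 8 deliver 3→2: —
step 9 deliver 2→1: 1={foll,b=6,log=-}
step 10 deliver 1→2: —
step 11 deliver 2→0: 0={foll,b=6,log=z}
step 12 deliver 0→2: 2={lead,b=6,log=z}
step 13 deliver 2→0: —
step 14 propose(2,'x'): —
step 15 deliver 2→3: 3={foll,b=6,log=z,x}
step 16 deliver 3→2: —
step 17 deliver 2→0: 0={foll,b=6,log=z,x}
step 18 deliver 0→2: 2={lead,b=6,log=z,x}
step 19 deliver 3→2: —
step 20 propose(2,'p'): —
step 21 deliver 2→3: 3={foll,b=6,log=z,x,p}

6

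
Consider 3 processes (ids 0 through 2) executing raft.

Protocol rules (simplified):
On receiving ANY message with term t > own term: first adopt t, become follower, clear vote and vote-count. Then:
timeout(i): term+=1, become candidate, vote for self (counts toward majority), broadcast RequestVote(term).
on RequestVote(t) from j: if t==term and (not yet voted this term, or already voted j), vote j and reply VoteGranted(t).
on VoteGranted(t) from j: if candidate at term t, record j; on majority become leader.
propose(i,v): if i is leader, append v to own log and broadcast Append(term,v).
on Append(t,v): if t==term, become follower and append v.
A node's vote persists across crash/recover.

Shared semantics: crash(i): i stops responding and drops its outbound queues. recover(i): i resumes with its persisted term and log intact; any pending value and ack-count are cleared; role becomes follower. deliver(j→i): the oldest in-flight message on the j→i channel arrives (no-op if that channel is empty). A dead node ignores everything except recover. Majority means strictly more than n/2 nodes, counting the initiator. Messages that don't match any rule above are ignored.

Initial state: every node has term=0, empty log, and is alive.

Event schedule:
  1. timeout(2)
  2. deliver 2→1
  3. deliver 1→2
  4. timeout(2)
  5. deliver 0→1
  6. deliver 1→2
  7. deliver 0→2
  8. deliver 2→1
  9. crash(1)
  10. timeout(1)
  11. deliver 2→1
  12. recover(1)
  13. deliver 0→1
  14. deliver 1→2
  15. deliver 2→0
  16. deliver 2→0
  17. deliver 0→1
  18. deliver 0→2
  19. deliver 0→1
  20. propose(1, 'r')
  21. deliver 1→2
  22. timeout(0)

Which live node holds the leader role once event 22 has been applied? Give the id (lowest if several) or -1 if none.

-1

[1] timeout(2) → N2(cand t1 [-])
[2] deliver 2→1 → N1(foll t1 [-])
[3] deliver 1→2 → N2(lead t1 [-])
[4] timeout(2) → N2(cand t2 [-])
[5] deliver 0→1 → ∅
[6] deliver 1→2 → ∅
[7] deliver 0→2 → ∅
[8] deliver 2→1 → N1(foll t2 [-])
[9] crash(1) → N1(✗foll t2 [-])
[10] timeout(1) → ∅
[11] deliver 2→1 → ∅
[12] recover(1) → N1(foll t2 [-])
[13] deliver 0→1 → ∅
[14] deliver 1→2 → ∅
[15] deliver 2→0 → N0(foll t1 [-])
[16] deliver 2→0 → N0(foll t2 [-])
[17] deliver 0→1 → ∅
[18] deliver 0→2 → ∅
[19] deliver 0→1 → ∅
[20] propose(1,'r') → ∅
[21] deliver 1→2 → ∅
[22] timeout(0) → N0(cand t3 [-])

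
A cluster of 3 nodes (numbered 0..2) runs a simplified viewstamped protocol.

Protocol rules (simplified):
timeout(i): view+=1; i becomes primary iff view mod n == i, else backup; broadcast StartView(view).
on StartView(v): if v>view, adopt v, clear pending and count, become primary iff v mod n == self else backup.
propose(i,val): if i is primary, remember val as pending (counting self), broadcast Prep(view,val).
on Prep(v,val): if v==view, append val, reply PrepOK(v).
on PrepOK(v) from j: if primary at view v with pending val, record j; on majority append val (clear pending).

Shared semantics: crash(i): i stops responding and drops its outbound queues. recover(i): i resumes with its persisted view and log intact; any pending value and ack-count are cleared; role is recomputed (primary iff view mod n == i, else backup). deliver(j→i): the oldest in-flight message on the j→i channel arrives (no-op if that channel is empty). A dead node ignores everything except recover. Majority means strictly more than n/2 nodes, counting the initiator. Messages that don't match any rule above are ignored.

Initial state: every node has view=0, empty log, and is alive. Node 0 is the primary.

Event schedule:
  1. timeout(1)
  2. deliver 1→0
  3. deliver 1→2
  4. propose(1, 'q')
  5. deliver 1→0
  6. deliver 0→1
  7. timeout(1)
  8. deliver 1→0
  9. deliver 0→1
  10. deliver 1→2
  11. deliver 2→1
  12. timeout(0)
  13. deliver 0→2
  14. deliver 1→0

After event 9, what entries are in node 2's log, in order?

empty

[1] timeout(1) → N1(prim v1 [-])
[2] deliver 1→0 → N0(back v1 [-])
[3] deliver 1→2 → N2(back v1 [-])
[4] propose(1,'q') → ∅
[5] deliver 1→0 → N0(back v1 [q])
[6] deliver 0→1 → N1(prim v1 [q])
[7] timeout(1) → N1(back v2 [q])
[8] deliver 1→0 → N0(back v2 [q])
[9] deliver 0→1 → ∅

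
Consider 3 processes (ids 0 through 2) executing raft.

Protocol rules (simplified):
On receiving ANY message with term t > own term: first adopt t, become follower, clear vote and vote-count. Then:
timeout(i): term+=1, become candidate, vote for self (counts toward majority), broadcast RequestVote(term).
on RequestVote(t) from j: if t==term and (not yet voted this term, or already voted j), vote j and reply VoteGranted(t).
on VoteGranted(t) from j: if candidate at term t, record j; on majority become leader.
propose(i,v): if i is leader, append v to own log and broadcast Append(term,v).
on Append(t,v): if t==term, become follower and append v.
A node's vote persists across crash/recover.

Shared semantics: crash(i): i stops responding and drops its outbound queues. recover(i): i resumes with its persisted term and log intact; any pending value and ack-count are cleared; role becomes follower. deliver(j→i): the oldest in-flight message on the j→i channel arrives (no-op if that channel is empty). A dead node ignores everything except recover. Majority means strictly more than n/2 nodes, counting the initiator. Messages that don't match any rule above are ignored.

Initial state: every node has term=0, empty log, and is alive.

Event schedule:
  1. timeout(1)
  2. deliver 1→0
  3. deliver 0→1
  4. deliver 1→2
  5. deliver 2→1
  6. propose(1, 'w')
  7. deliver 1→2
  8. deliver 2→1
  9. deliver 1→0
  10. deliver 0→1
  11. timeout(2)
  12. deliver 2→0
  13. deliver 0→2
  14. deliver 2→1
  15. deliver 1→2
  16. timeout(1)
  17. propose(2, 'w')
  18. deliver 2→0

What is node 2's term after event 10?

[1] timeout(1) → N1(cand t1 [-])
[2] deliver 1→0 → N0(foll t1 [-])
[3] deliver 0→1 → N1(lead t1 [-])
[4] deliver 1→2 → N2(foll t1 [-])
[5] deliver 2→1 → ∅
[6] propose(1,'w') → N1(lead t1 [w])
[7] deliver 1→2 → N2(foll t1 [w])
[8] deliver 2→1 → ∅
[9] deliver 1→0 → N0(foll t1 [w])
[10] deliver 0→1 → ∅

1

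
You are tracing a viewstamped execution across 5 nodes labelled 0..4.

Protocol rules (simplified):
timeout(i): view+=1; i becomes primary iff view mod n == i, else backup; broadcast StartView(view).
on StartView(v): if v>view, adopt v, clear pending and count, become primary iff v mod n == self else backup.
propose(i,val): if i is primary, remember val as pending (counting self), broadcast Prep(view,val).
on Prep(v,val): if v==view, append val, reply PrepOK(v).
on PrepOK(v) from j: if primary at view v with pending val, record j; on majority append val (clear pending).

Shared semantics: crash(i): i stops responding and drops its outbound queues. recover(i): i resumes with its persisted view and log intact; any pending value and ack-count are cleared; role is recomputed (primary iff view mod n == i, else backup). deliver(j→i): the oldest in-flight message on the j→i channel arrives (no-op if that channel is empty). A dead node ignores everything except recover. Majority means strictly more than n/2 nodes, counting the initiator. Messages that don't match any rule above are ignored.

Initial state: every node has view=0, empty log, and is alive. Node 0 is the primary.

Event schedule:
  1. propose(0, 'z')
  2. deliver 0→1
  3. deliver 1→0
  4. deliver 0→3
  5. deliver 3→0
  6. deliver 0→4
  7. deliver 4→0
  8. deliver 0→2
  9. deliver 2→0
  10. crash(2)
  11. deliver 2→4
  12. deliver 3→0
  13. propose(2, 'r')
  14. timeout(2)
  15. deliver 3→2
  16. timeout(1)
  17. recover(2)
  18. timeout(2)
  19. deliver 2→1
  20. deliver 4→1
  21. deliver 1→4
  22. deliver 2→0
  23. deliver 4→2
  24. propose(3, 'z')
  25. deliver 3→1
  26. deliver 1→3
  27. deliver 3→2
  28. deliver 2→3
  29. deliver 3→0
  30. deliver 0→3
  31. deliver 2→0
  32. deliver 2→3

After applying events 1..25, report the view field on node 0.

1. propose(0,'z'):  nop
2. deliver 0→1:  <1:back v0 z>
3. deliver 1→0:  nop
4. deliver 0→3:  <3:back v0 z>
5. deliver 3→0:  <0:prim v0 z>
6. deliver 0→4:  <4:back v0 z>
7. deliver 4→0:  nop
8. deliver 0→2:  <2:back v0 z>
9. deliver 2→0:  nop
10. crash(2):  <2:✗back v0 z>
11. deliver 2→4:  nop
12. deliver 3→0:  nop
13. propose(2,'r'):  nop
14. timeout(2):  nop
15. deliver 3→2:  nop
16. timeout(1):  <1:prim v1 z>
17. recover(2):  <2:back v0 z>
18. timeout(2):  <2:back v1 z>
19. deliver 2→1:  nop
20. deliver 4→1:  nop
21. deliver 1→4:  <4:back v1 z>
22. deliver 2→0:  <0:back v1 z>
23. deliver 4→2:  nop
24. propose(3,'z'):  nop
25. deliver 3→1:  nop

1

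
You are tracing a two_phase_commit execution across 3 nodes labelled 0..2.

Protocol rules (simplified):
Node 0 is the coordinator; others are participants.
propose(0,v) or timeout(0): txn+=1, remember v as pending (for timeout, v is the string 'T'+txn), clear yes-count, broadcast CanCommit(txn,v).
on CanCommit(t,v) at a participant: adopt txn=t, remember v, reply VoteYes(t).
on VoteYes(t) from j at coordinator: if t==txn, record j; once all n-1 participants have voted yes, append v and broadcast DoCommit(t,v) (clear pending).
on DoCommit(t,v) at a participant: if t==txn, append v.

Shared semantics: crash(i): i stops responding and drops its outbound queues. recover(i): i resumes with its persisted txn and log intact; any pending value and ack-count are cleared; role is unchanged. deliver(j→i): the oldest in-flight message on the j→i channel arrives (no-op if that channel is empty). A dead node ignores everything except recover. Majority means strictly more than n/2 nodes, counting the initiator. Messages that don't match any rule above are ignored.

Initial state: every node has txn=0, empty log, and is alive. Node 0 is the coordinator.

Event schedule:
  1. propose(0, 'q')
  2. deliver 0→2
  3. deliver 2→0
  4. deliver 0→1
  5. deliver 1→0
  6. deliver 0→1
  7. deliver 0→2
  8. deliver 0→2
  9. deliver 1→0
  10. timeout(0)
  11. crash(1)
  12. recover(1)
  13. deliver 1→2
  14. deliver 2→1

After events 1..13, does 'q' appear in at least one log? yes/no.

yes

1. propose(0,'q'):  <0:coor t1 ->
2. deliver 0→2:  <2:part t1 ->
3. deliver 2→0:  nop
4. deliver 0→1:  <1:part t1 ->
5. deliver 1→0:  <0:coor t1 q>
6. deliver 0→1:  <1:part t1 q>
7. deliver 0→2:  <2:part t1 q>
8. deliver 0→2:  nop
9. deliver 1→0:  nop
10. timeout(0):  <0:coor t2 q>
11. crash(1):  <1:✗part t1 q>
12. recover(1):  <1:part t1 q>
13. deliver 1→2:  nop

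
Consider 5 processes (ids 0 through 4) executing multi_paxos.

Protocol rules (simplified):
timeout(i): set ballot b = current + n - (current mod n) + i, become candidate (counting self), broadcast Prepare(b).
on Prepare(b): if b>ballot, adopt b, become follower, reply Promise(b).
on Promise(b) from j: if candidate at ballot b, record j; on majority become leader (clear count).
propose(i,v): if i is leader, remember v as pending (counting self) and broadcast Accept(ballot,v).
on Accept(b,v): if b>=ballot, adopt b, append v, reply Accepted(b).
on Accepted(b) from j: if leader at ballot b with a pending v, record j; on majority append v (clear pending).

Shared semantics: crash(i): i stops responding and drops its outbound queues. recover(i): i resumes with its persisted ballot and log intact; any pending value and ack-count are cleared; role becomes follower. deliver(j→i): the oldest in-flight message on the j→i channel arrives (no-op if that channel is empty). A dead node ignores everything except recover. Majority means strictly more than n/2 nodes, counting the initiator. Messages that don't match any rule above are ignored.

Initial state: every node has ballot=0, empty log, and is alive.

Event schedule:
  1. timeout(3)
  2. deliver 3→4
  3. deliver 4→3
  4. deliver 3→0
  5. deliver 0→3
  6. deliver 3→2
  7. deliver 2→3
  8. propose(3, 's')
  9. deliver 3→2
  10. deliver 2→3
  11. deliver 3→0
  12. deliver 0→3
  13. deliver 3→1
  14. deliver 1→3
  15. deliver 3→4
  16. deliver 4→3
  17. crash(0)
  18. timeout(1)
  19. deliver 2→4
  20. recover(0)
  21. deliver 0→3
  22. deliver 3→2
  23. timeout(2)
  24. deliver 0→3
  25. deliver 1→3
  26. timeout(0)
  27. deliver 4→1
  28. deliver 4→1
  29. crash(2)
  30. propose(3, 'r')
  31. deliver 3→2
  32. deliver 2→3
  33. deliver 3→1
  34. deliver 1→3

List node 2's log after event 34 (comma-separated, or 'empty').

after 1 — timeout(3): n3:cand/b8/[-]
after 2 — deliver 3→4: n4:foll/b8/[-]
after 3 — deliver 4→3: ·
after 4 — deliver 3→0: n0:foll/b8/[-]
after 5 — deliver 0→3: n3:lead/b8/[-]
after 6 — deliver 3→2: n2:foll/b8/[-]
after 7 — deliver 2→3: ·
after 8 — propose(3,'s'): ·
after 9 — deliver 3→2: n2:foll/b8/[s]
after 10 — deliver 2→3: ·
after 11 — deliver 3→0: n0:foll/b8/[s]
after 12 — deliver 0→3: n3:lead/b8/[s]
after 13 — deliver 3→1: n1:foll/b8/[-]
after 14 — deliver 1→3: ·
after 15 — deliver 3→4: n4:foll/b8/[s]
after 16 — deliver 4→3: ·
after 17 — crash(0): n0:✗foll/b8/[s]
after 18 — timeout(1): n1:cand/b11/[-]
after 19 — deliver 2→4: ·
after 20 — recover(0): n0:foll/b8/[s]
after 21 — deliver 0→3: ·
after 22 — deliver 3→2: ·
after 23 — timeout(2): n2:cand/b12/[s]
after 24 — deliver 0→3: ·
after 25 — deliver 1→3: n3:foll/b11/[s]
after 26 — timeout(0): n0:cand/b10/[s]
after 27 — deliver 4→1: ·
after 28 — deliver 4→1: ·
after 29 — crash(2): n2:✗cand/b12/[s]
after 30 — propose(3,'r'): ·
after 31 — deliver 3→2: ·
after 32 — deliver 2→3: ·
after 33 — deliver 3→1: ·
after 34 — deliver 1→3: ·

s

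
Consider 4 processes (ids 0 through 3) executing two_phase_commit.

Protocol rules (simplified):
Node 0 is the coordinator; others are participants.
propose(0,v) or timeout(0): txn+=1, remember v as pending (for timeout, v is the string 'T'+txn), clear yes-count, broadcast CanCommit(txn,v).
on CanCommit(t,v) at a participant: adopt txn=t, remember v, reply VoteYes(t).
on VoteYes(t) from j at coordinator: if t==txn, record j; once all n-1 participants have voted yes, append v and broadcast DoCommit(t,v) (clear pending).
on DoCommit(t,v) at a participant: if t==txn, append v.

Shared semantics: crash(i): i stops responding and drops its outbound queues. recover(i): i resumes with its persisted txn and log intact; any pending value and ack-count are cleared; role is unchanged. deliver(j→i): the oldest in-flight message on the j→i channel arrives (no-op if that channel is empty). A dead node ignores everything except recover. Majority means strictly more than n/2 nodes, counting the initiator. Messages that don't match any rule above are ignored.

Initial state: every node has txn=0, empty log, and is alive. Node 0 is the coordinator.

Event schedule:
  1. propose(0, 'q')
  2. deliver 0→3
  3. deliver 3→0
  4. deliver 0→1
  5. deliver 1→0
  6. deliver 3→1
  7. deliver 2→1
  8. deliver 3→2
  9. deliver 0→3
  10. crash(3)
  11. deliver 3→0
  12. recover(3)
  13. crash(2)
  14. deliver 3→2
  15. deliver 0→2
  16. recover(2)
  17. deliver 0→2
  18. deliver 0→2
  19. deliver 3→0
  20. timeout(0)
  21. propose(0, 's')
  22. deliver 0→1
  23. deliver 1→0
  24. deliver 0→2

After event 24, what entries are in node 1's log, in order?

step 1 propose(0,'q'): 0={coor,t=1,log=-}
step 2 deliver 0→3: 3={part,t=1,log=-}
step 3 deliver 3→0: —
step 4 deliver 0→1: 1={part,t=1,log=-}
step 5 deliver 1→0: —
step 6 deliver 3→1: —
step 7 deliver 2→1: —
step 8 deliver 3→2: —
step 9 deliver 0→3: —
step 10 crash(3): 3={✗part,t=1,log=-}
step 11 deliver 3→0: —
step 12 recover(3): 3={part,t=1,log=-}
step 13 crash(2): 2={✗part,t=0,log=-}
step 14 deliver 3→2: —
step 15 deliver 0→2: —
step 16 recover(2): 2={part,t=0,log=-}
step 17 deliver 0→2: 2={part,t=1,log=-}
step 18 deliver 0→2: —
step 19 deliver 3→0: —
step 20 timeout(0): 0={coor,t=2,log=-}
step 21 propose(0,'s'): 0={coor,t=3,log=-}
step 22 deliver 0→1: 1={part,t=2,log=-}
step 23 deliver 1→0: —
step 24 deliver 0→2: 2={part,t=2,log=-}

empty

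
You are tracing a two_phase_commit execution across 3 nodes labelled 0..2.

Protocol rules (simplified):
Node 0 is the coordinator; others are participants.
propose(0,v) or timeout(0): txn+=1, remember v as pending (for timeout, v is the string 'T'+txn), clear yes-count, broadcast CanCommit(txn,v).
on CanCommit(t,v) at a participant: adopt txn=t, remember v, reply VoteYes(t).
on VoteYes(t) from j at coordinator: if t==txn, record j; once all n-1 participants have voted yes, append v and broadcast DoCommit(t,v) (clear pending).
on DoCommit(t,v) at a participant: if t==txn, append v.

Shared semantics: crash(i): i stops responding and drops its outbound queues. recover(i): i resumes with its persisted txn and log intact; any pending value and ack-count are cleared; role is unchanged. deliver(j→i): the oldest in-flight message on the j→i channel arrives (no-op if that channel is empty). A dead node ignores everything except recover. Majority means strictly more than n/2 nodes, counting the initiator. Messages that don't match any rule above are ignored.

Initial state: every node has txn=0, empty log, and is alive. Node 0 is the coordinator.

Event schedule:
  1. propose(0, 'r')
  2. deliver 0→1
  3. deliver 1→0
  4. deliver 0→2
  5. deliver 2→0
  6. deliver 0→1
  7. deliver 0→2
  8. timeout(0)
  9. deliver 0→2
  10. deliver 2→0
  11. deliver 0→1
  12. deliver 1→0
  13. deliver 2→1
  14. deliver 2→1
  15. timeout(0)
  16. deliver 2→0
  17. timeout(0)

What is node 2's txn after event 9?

step 1 propose(0,'r'): 0={coor,t=1,log=-}
step 2 deliver 0→1: 1={part,t=1,log=-}
step 3 deliver 1→0: —
step 4 deliver 0→2: 2={part,t=1,log=-}
step 5 deliver 2→0: 0={coor,t=1,log=r}
step 6 deliver 0→1: 1={part,t=1,log=r}
step 7 deliver 0→2: 2={part,t=1,log=r}
step 8 timeout(0): 0={coor,t=2,log=r}
step 9 deliver 0→2: 2={part,t=2,log=r}

2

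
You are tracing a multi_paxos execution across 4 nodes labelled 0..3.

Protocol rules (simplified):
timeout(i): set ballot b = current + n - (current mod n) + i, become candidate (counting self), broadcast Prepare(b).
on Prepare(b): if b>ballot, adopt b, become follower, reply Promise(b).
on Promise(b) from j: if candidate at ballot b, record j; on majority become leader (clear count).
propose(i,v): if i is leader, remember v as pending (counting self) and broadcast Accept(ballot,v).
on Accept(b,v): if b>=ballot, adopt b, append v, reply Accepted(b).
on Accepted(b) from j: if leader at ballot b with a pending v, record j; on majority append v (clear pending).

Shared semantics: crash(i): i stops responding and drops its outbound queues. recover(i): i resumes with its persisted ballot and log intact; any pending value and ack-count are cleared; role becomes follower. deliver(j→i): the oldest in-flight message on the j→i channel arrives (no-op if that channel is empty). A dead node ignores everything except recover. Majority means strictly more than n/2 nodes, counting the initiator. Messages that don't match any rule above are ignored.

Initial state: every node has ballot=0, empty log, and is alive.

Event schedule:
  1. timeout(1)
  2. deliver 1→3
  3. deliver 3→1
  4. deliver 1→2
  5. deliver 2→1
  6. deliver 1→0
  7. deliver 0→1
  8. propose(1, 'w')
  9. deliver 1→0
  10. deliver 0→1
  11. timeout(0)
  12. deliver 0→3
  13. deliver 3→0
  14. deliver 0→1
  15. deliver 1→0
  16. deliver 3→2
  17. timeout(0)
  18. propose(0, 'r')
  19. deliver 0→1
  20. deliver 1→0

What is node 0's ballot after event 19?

step 1 timeout(1): 1={cand,b=5,log=-}
step 2 deliver 1→3: 3={foll,b=5,log=-}
step 3 deliver 3→1: —
step 4 deliver 1→2: 2={foll,b=5,log=-}
step 5 deliver 2→1: 1={lead,b=5,log=-}
step 6 deliver 1→0: 0={foll,b=5,log=-}
step 7 deliver 0→1: —
step 8 propose(1,'w'): —
step 9 deliver 1→0: 0={foll,b=5,log=w}
step 10 deliver 0→1: —
step 11 timeout(0): 0={cand,b=8,log=w}
step 12 deliver 0→3: 3={foll,b=8,log=-}
step 13 deliver 3→0: —
step 14 deliver 0→1: 1={foll,b=8,log=-}
step 15 deliver 1→0: 0={lead,b=8,log=w}
step 16 deliver 3→2: —
step 17 timeout(0): 0={cand,b=12,log=w}
step 18 propose(0,'r'): —
step 19 deliver 0→1: 1={foll,b=12,log=-}

12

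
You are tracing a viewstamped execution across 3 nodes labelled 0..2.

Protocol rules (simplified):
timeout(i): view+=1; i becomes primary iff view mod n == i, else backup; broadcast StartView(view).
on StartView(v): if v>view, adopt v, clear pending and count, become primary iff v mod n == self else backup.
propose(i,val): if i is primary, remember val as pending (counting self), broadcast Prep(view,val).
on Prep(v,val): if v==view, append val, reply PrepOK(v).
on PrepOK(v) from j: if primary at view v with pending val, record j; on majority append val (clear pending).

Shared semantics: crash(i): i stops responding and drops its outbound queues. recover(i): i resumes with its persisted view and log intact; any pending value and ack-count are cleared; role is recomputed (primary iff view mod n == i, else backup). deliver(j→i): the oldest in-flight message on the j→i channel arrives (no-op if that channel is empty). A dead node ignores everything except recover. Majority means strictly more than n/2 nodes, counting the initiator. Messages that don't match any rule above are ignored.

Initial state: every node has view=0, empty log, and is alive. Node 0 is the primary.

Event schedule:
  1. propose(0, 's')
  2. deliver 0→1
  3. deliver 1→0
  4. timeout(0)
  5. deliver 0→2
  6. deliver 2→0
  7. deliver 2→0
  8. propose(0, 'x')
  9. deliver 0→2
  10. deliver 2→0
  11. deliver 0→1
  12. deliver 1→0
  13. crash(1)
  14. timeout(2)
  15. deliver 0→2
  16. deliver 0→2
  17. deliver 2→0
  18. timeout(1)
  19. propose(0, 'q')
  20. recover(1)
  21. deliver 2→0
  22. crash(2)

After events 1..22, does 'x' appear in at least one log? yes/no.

no

step 1 propose(0,'s'): —
step 2 deliver 0→1: 1={back,v=0,log=s}
step 3 deliver 1→0: 0={prim,v=0,log=s}
step 4 timeout(0): 0={back,v=1,log=s}
step 5 deliver 0→2: 2={back,v=0,log=s}
step 6 deliver 2→0: —
step 7 deliver 2→0: —
step 8 propose(0,'x'): —
step 9 deliver 0→2: 2={back,v=1,log=s}
step 10 deliver 2→0: —
step 11 deliver 0→1: 1={prim,v=1,log=s}
step 12 deliver 1→0: —
step 13 crash(1): 1={✗prim,v=1,log=s}
step 14 timeout(2): 2={prim,v=2,log=s}
step 15 deliver 0→2: —
step 16 deliver 0→2: —
step 17 deliver 2→0: 0={back,v=2,log=s}
step 18 timeout(1): —
step 19 propose(0,'q'): —
step 20 recover(1): 1={prim,v=1,log=s}
step 21 deliver 2→0: —
step 22 crash(2): 2={✗prim,v=2,log=s}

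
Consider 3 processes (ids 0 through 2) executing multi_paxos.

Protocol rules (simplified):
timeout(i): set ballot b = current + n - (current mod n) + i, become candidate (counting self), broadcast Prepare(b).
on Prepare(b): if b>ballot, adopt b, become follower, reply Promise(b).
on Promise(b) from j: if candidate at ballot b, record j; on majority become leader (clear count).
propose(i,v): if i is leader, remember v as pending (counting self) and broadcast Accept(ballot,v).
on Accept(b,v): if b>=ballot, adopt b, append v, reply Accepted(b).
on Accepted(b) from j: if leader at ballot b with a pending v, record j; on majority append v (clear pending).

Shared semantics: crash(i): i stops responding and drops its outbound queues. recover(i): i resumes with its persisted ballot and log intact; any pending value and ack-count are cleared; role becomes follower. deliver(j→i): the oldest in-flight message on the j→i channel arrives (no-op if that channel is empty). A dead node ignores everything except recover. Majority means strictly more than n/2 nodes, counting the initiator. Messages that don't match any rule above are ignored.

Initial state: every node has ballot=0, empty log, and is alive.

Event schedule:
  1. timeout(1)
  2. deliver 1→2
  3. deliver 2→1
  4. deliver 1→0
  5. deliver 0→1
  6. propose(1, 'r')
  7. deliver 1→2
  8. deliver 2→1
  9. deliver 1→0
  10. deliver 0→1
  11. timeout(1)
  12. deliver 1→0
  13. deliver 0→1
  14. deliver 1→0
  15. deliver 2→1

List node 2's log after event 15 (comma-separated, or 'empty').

step 1 timeout(1): 1={cand,b=4,log=-}
step 2 deliver 1→2: 2={foll,b=4,log=-}
step 3 deliver 2→1: 1={lead,b=4,log=-}
step 4 deliver 1→0: 0={foll,b=4,log=-}
step 5 deliver 0→1: —
step 6 propose(1,'r'): —
step 7 deliver 1→2: 2={foll,b=4,log=r}
step 8 deliver 2→1: 1={lead,b=4,log=r}
step 9 deliver 1→0: 0={foll,b=4,log=r}
step 10 deliver 0→1: —
step 11 timeout(1): 1={cand,b=7,log=r}
step 12 deliver 1→0: 0={foll,b=7,log=r}
step 13 deliver 0→1: 1={lead,b=7,log=r}
step 14 deliver 1→0: —
step 15 deliver 2→1: —

r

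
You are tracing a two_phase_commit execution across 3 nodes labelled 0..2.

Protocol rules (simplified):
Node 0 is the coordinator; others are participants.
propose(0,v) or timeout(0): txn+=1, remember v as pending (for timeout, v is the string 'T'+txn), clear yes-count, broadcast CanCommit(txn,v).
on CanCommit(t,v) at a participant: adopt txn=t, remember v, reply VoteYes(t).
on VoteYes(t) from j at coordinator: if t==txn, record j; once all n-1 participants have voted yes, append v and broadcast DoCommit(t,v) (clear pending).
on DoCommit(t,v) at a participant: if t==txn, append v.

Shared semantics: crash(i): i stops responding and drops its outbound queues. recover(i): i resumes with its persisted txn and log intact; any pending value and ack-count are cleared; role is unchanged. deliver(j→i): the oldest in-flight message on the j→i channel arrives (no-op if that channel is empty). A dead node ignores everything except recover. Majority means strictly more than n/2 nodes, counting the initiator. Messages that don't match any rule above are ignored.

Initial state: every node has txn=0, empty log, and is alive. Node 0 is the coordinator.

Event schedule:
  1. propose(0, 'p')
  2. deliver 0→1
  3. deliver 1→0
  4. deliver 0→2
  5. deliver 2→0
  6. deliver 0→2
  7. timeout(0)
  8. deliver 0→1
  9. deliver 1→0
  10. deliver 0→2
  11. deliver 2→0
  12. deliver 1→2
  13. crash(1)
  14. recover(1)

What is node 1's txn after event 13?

1

after 1 — propose(0,'p'): n0:coor/t1/[-]
after 2 — deliver 0→1: n1:part/t1/[-]
after 3 — deliver 1→0: ·
after 4 — deliver 0→2: n2:part/t1/[-]
after 5 — deliver 2→0: n0:coor/t1/[p]
after 6 — deliver 0→2: n2:part/t1/[p]
after 7 — timeout(0): n0:coor/t2/[p]
after 8 — deliver 0→1: n1:part/t1/[p]
after 9 — deliver 1→0: ·
after 10 — deliver 0→2: n2:part/t2/[p]
after 11 — deliver 2→0: ·
after 12 — deliver 1→2: ·
after 13 — crash(1): n1:✗part/t1/[p]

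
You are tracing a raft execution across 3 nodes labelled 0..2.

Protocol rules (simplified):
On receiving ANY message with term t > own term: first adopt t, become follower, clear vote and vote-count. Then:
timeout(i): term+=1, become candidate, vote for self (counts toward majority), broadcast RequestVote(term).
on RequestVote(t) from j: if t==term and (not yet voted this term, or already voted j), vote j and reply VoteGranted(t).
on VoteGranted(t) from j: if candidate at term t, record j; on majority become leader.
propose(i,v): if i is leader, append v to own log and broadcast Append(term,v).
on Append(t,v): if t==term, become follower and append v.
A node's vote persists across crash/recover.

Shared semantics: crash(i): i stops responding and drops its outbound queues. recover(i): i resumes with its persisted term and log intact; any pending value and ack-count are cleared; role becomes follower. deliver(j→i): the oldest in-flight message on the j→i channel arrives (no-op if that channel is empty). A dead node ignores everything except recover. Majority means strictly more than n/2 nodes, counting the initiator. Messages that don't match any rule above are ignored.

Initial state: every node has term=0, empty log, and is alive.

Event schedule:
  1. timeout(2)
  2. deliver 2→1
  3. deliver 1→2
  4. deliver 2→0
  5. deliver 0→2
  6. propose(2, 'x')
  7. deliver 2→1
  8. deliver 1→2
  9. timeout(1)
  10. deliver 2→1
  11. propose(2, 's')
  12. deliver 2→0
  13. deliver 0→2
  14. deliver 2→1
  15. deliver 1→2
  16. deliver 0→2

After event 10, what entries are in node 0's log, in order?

1. timeout(2):  <2:cand t1 ->
2. deliver 2→1:  <1:foll t1 ->
3. deliver 1→2:  <2:lead t1 ->
4. deliver 2→0:  <0:foll t1 ->
5. deliver 0→2:  nop
6. propose(2,'x'):  <2:lead t1 x>
7. deliver 2→1:  <1:foll t1 x>
8. deliver 1→2:  nop
9. timeout(1):  <1:cand t2 x>
10. deliver 2→1:  nop

empty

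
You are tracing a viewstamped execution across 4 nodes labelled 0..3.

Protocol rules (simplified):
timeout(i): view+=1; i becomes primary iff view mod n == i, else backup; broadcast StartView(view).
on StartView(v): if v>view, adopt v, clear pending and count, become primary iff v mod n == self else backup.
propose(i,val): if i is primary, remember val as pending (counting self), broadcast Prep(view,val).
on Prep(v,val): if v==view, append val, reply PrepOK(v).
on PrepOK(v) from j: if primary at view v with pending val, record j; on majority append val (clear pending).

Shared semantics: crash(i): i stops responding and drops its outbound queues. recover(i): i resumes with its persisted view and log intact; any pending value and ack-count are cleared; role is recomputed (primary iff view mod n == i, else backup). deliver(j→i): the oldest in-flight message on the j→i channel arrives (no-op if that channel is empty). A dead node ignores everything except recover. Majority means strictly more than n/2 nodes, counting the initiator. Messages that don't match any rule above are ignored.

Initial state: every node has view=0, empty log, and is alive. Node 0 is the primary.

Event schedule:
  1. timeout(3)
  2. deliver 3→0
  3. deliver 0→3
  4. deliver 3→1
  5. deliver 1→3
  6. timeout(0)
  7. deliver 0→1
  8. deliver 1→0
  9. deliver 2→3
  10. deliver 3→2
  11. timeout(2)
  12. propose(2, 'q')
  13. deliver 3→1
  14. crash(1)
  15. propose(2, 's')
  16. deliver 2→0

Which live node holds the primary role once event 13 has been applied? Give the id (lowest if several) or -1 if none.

2

1. timeout(3):  <3:back v1 ->
2. deliver 3→0:  <0:back v1 ->
3. deliver 0→3:  nop
4. deliver 3→1:  <1:prim v1 ->
5. deliver 1→3:  nop
6. timeout(0):  <0:back v2 ->
7. deliver 0→1:  <1:back v2 ->
8. deliver 1→0:  nop
9. deliver 2→3:  nop
10. deliver 3→2:  <2:back v1 ->
11. timeout(2):  <2:prim v2 ->
12. propose(2,'q'):  nop
13. deliver 3→1:  nop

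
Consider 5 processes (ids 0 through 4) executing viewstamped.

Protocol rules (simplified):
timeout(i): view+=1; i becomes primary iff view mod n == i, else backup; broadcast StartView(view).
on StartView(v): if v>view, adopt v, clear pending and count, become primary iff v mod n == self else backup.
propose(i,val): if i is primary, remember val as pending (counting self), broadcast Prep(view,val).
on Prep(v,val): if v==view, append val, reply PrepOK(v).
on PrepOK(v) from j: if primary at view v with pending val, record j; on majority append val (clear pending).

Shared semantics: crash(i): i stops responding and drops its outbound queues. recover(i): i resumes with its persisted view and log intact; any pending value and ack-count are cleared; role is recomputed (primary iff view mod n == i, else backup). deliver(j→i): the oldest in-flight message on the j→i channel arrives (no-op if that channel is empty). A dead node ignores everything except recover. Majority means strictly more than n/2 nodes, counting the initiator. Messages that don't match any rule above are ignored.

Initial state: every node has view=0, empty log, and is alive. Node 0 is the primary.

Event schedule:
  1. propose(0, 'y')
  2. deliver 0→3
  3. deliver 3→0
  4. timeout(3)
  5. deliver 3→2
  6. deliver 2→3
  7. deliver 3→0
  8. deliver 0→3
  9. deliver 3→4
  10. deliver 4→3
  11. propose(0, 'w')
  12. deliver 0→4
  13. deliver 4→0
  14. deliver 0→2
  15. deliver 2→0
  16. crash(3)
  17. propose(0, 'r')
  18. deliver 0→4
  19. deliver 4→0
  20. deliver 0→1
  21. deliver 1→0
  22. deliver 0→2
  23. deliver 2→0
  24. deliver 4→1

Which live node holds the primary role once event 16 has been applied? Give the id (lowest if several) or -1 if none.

-1

1. propose(0,'y'):  nop
2. deliver 0→3:  <3:back v0 y>
3. deliver 3→0:  nop
4. timeout(3):  <3:back v1 y>
5. deliver 3→2:  <2:back v1 ->
6. deliver 2→3:  nop
7. deliver 3→0:  <0:back v1 ->
8. deliver 0→3:  nop
9. deliver 3→4:  <4:back v1 ->
10. deliver 4→3:  nop
11. propose(0,'w'):  nop
12. deliver 0→4:  nop
13. deliver 4→0:  nop
14. deliver 0→2:  nop
15. deliver 2→0:  nop
16. crash(3):  <3:✗back v1 y>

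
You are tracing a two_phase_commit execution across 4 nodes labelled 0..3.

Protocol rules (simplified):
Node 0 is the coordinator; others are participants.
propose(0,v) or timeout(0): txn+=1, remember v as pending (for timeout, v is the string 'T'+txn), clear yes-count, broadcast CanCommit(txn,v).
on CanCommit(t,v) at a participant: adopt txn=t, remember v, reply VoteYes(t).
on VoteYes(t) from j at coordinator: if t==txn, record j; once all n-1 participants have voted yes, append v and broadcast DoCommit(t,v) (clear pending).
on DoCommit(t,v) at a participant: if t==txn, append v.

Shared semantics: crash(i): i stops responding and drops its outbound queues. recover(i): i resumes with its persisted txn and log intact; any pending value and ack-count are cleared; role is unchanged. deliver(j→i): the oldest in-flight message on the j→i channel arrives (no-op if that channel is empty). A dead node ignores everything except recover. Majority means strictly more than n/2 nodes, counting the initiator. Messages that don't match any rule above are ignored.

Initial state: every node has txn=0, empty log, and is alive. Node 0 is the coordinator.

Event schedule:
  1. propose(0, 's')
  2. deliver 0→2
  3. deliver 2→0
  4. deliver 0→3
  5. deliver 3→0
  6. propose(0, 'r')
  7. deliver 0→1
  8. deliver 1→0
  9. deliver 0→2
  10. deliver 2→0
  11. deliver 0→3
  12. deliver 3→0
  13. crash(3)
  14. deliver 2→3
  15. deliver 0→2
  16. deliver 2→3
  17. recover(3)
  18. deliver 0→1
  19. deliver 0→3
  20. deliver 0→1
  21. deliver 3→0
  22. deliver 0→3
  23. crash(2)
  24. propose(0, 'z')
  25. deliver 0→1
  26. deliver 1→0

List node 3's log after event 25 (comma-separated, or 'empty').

empty

[1] propose(0,'s') → N0(coor t1 [-])
[2] deliver 0→2 → N2(part t1 [-])
[3] deliver 2→0 → ∅
[4] deliver 0→3 → N3(part t1 [-])
[5] deliver 3→0 → ∅
[6] propose(0,'r') → N0(coor t2 [-])
[7] deliver 0→1 → N1(part t1 [-])
[8] deliver 1→0 → ∅
[9] deliver 0→2 → N2(part t2 [-])
[10] deliver 2→0 → ∅
[11] deliver 0→3 → N3(part t2 [-])
[12] deliver 3→0 → ∅
[13] crash(3) → N3(✗part t2 [-])
[14] deliver 2→3 → ∅
[15] deliver 0→2 → ∅
[16] deliver 2→3 → ∅
[17] recover(3) → N3(part t2 [-])
[18] deliver 0→1 → N1(part t2 [-])
[19] deliver 0→3 → ∅
[20] deliver 0→1 → ∅
[21] deliver 3→0 → ∅
[22] deliver 0→3 → ∅
[23] crash(2) → N2(✗part t2 [-])
[24] propose(0,'z') → N0(coor t3 [-])
[25] deliver 0→1 → N1(part t3 [-])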